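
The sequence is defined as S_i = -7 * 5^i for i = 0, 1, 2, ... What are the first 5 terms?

This is a geometric sequence.
i=0: S_0 = -7 * 5^0 = -7
i=1: S_1 = -7 * 5^1 = -35
i=2: S_2 = -7 * 5^2 = -175
i=3: S_3 = -7 * 5^3 = -875
i=4: S_4 = -7 * 5^4 = -4375
The first 5 terms are: [-7, -35, -175, -875, -4375]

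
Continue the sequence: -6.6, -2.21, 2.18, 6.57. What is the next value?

Differences: -2.21 - -6.6 = 4.39
This is an arithmetic sequence with common difference d = 4.39.
Next term = 6.57 + 4.39 = 10.96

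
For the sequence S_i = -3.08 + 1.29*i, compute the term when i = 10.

S_10 = -3.08 + 1.29*10 = -3.08 + 12.9 = 9.82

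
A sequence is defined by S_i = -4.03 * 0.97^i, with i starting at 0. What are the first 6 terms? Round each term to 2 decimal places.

This is a geometric sequence.
i=0: S_0 = -4.03 * 0.97^0 = -4.03
i=1: S_1 = -4.03 * 0.97^1 ≈ -3.91
i=2: S_2 = -4.03 * 0.97^2 ≈ -3.79
i=3: S_3 = -4.03 * 0.97^3 ≈ -3.68
i=4: S_4 = -4.03 * 0.97^4 ≈ -3.57
i=5: S_5 = -4.03 * 0.97^5 ≈ -3.46
The first 6 terms are: [-4.03, -3.91, -3.79, -3.68, -3.57, -3.46]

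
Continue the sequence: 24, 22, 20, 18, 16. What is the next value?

Differences: 22 - 24 = -2
This is an arithmetic sequence with common difference d = -2.
Next term = 16 + -2 = 14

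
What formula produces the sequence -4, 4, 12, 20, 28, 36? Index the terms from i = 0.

Check differences: 4 - -4 = 8
12 - 4 = 8
Common difference d = 8.
First term a = -4.
Formula: S_i = -4 + 8*i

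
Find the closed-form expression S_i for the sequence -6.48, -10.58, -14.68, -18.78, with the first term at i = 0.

Check differences: -10.58 - -6.48 = -4.1
-14.68 - -10.58 = -4.1
Common difference d = -4.1.
First term a = -6.48.
Formula: S_i = -6.48 - 4.10*i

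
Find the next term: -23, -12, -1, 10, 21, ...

Differences: -12 - -23 = 11
This is an arithmetic sequence with common difference d = 11.
Next term = 21 + 11 = 32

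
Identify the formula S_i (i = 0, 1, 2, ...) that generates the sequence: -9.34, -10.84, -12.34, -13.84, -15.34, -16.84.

Check differences: -10.84 - -9.34 = -1.5
-12.34 - -10.84 = -1.5
Common difference d = -1.5.
First term a = -9.34.
Formula: S_i = -9.34 - 1.50*i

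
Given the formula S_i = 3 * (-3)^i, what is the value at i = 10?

S_10 = 3 * (-3)^10 = 3 * 59049 = 177147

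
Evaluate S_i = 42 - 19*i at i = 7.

S_7 = 42 + -19*7 = 42 + -133 = -91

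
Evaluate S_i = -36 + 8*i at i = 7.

S_7 = -36 + 8*7 = -36 + 56 = 20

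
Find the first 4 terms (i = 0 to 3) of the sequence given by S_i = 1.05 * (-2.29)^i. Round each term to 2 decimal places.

This is a geometric sequence.
i=0: S_0 = 1.05 * (-2.29)^0 = 1.05
i=1: S_1 = 1.05 * (-2.29)^1 ≈ -2.4
i=2: S_2 = 1.05 * (-2.29)^2 ≈ 5.51
i=3: S_3 = 1.05 * (-2.29)^3 ≈ -12.61
The first 4 terms are: [1.05, -2.4, 5.51, -12.61]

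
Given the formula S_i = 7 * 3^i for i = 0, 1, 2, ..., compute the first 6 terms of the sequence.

This is a geometric sequence.
i=0: S_0 = 7 * 3^0 = 7
i=1: S_1 = 7 * 3^1 = 21
i=2: S_2 = 7 * 3^2 = 63
i=3: S_3 = 7 * 3^3 = 189
i=4: S_4 = 7 * 3^4 = 567
i=5: S_5 = 7 * 3^5 = 1701
The first 6 terms are: [7, 21, 63, 189, 567, 1701]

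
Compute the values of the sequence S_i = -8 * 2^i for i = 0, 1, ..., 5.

This is a geometric sequence.
i=0: S_0 = -8 * 2^0 = -8
i=1: S_1 = -8 * 2^1 = -16
i=2: S_2 = -8 * 2^2 = -32
i=3: S_3 = -8 * 2^3 = -64
i=4: S_4 = -8 * 2^4 = -128
i=5: S_5 = -8 * 2^5 = -256
The first 6 terms are: [-8, -16, -32, -64, -128, -256]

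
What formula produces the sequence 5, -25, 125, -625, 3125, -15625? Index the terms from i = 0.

Check ratios: -25 / 5 = -5.0
Common ratio r = -5.
First term a = 5.
Formula: S_i = 5 * (-5)^i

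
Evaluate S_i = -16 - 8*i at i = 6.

S_6 = -16 + -8*6 = -16 + -48 = -64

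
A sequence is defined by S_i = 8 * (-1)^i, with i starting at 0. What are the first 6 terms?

This is a geometric sequence.
i=0: S_0 = 8 * (-1)^0 = 8
i=1: S_1 = 8 * (-1)^1 = -8
i=2: S_2 = 8 * (-1)^2 = 8
i=3: S_3 = 8 * (-1)^3 = -8
i=4: S_4 = 8 * (-1)^4 = 8
i=5: S_5 = 8 * (-1)^5 = -8
The first 6 terms are: [8, -8, 8, -8, 8, -8]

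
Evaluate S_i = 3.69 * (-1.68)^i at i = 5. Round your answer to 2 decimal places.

S_5 = 3.69 * (-1.68)^5 ≈ 3.69 * -13.3828 ≈ -49.38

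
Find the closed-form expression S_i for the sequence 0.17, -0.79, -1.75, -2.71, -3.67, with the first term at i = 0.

Check differences: -0.79 - 0.17 = -0.96
-1.75 - -0.79 = -0.96
Common difference d = -0.96.
First term a = 0.17.
Formula: S_i = 0.17 - 0.96*i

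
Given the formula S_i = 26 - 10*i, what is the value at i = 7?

S_7 = 26 + -10*7 = 26 + -70 = -44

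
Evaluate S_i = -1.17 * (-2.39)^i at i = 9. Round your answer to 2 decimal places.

S_9 = -1.17 * (-2.39)^9 ≈ -1.17 * -2544.3749 ≈ 2976.92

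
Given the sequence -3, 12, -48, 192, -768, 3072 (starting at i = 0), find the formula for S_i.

Check ratios: 12 / -3 = -4.0
Common ratio r = -4.
First term a = -3.
Formula: S_i = -3 * (-4)^i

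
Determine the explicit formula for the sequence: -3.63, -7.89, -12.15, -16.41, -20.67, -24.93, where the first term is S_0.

Check differences: -7.89 - -3.63 = -4.26
-12.15 - -7.89 = -4.26
Common difference d = -4.26.
First term a = -3.63.
Formula: S_i = -3.63 - 4.26*i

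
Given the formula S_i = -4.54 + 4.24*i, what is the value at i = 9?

S_9 = -4.54 + 4.24*9 = -4.54 + 38.16 = 33.62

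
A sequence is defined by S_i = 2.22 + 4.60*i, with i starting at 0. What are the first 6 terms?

This is an arithmetic sequence.
i=0: S_0 = 2.22 + 4.6*0 = 2.22
i=1: S_1 = 2.22 + 4.6*1 = 6.82
i=2: S_2 = 2.22 + 4.6*2 = 11.42
i=3: S_3 = 2.22 + 4.6*3 = 16.02
i=4: S_4 = 2.22 + 4.6*4 = 20.62
i=5: S_5 = 2.22 + 4.6*5 = 25.22
The first 6 terms are: [2.22, 6.82, 11.42, 16.02, 20.62, 25.22]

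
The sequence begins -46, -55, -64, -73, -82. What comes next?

Differences: -55 - -46 = -9
This is an arithmetic sequence with common difference d = -9.
Next term = -82 + -9 = -91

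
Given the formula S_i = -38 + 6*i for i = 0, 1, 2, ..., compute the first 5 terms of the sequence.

This is an arithmetic sequence.
i=0: S_0 = -38 + 6*0 = -38
i=1: S_1 = -38 + 6*1 = -32
i=2: S_2 = -38 + 6*2 = -26
i=3: S_3 = -38 + 6*3 = -20
i=4: S_4 = -38 + 6*4 = -14
The first 5 terms are: [-38, -32, -26, -20, -14]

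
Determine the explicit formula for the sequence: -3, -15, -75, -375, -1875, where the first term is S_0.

Check ratios: -15 / -3 = 5.0
Common ratio r = 5.
First term a = -3.
Formula: S_i = -3 * 5^i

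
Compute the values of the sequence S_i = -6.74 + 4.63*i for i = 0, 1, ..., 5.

This is an arithmetic sequence.
i=0: S_0 = -6.74 + 4.63*0 = -6.74
i=1: S_1 = -6.74 + 4.63*1 = -2.11
i=2: S_2 = -6.74 + 4.63*2 = 2.52
i=3: S_3 = -6.74 + 4.63*3 = 7.15
i=4: S_4 = -6.74 + 4.63*4 = 11.78
i=5: S_5 = -6.74 + 4.63*5 = 16.41
The first 6 terms are: [-6.74, -2.11, 2.52, 7.15, 11.78, 16.41]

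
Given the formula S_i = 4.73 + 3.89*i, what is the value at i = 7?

S_7 = 4.73 + 3.89*7 = 4.73 + 27.23 = 31.96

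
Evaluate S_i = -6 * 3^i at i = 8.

S_8 = -6 * 3^8 = -6 * 6561 = -39366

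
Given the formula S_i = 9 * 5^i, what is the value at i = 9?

S_9 = 9 * 5^9 = 9 * 1953125 = 17578125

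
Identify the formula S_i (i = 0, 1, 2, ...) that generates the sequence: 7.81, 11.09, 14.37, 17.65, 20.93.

Check differences: 11.09 - 7.81 = 3.28
14.37 - 11.09 = 3.28
Common difference d = 3.28.
First term a = 7.81.
Formula: S_i = 7.81 + 3.28*i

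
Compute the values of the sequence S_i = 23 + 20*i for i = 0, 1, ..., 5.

This is an arithmetic sequence.
i=0: S_0 = 23 + 20*0 = 23
i=1: S_1 = 23 + 20*1 = 43
i=2: S_2 = 23 + 20*2 = 63
i=3: S_3 = 23 + 20*3 = 83
i=4: S_4 = 23 + 20*4 = 103
i=5: S_5 = 23 + 20*5 = 123
The first 6 terms are: [23, 43, 63, 83, 103, 123]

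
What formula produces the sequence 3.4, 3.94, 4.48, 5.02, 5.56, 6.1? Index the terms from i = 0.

Check differences: 3.94 - 3.4 = 0.54
4.48 - 3.94 = 0.54
Common difference d = 0.54.
First term a = 3.4.
Formula: S_i = 3.40 + 0.54*i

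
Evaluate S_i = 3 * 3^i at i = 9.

S_9 = 3 * 3^9 = 3 * 19683 = 59049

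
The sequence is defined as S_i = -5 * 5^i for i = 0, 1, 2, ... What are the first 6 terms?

This is a geometric sequence.
i=0: S_0 = -5 * 5^0 = -5
i=1: S_1 = -5 * 5^1 = -25
i=2: S_2 = -5 * 5^2 = -125
i=3: S_3 = -5 * 5^3 = -625
i=4: S_4 = -5 * 5^4 = -3125
i=5: S_5 = -5 * 5^5 = -15625
The first 6 terms are: [-5, -25, -125, -625, -3125, -15625]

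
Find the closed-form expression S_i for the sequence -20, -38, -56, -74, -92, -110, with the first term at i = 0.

Check differences: -38 - -20 = -18
-56 - -38 = -18
Common difference d = -18.
First term a = -20.
Formula: S_i = -20 - 18*i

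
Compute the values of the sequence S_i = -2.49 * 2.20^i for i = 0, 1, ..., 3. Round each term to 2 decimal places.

This is a geometric sequence.
i=0: S_0 = -2.49 * 2.2^0 = -2.49
i=1: S_1 = -2.49 * 2.2^1 ≈ -5.48
i=2: S_2 = -2.49 * 2.2^2 ≈ -12.05
i=3: S_3 = -2.49 * 2.2^3 ≈ -26.51
The first 4 terms are: [-2.49, -5.48, -12.05, -26.51]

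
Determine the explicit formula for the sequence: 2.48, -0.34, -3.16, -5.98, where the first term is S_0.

Check differences: -0.34 - 2.48 = -2.82
-3.16 - -0.34 = -2.82
Common difference d = -2.82.
First term a = 2.48.
Formula: S_i = 2.48 - 2.82*i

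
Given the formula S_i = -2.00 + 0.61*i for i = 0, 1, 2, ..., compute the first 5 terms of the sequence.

This is an arithmetic sequence.
i=0: S_0 = -2.0 + 0.61*0 = -2.0
i=1: S_1 = -2.0 + 0.61*1 = -1.39
i=2: S_2 = -2.0 + 0.61*2 = -0.78
i=3: S_3 = -2.0 + 0.61*3 = -0.17
i=4: S_4 = -2.0 + 0.61*4 = 0.44
The first 5 terms are: [-2.0, -1.39, -0.78, -0.17, 0.44]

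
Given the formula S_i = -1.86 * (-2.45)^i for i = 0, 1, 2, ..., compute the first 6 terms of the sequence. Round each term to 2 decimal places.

This is a geometric sequence.
i=0: S_0 = -1.86 * (-2.45)^0 = -1.86
i=1: S_1 = -1.86 * (-2.45)^1 ≈ 4.56
i=2: S_2 = -1.86 * (-2.45)^2 ≈ -11.16
i=3: S_3 = -1.86 * (-2.45)^3 ≈ 27.35
i=4: S_4 = -1.86 * (-2.45)^4 ≈ -67.02
i=5: S_5 = -1.86 * (-2.45)^5 ≈ 164.19
The first 6 terms are: [-1.86, 4.56, -11.16, 27.35, -67.02, 164.19]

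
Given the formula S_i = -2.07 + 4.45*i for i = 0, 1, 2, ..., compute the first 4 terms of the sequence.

This is an arithmetic sequence.
i=0: S_0 = -2.07 + 4.45*0 = -2.07
i=1: S_1 = -2.07 + 4.45*1 = 2.38
i=2: S_2 = -2.07 + 4.45*2 = 6.83
i=3: S_3 = -2.07 + 4.45*3 = 11.28
The first 4 terms are: [-2.07, 2.38, 6.83, 11.28]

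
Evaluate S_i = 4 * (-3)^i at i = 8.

S_8 = 4 * (-3)^8 = 4 * 6561 = 26244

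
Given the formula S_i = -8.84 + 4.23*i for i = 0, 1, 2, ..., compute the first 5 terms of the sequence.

This is an arithmetic sequence.
i=0: S_0 = -8.84 + 4.23*0 = -8.84
i=1: S_1 = -8.84 + 4.23*1 = -4.61
i=2: S_2 = -8.84 + 4.23*2 = -0.38
i=3: S_3 = -8.84 + 4.23*3 = 3.85
i=4: S_4 = -8.84 + 4.23*4 = 8.08
The first 5 terms are: [-8.84, -4.61, -0.38, 3.85, 8.08]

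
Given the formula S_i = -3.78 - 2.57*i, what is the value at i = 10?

S_10 = -3.78 + -2.57*10 = -3.78 + -25.7 = -29.48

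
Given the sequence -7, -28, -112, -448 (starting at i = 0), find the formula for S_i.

Check ratios: -28 / -7 = 4.0
Common ratio r = 4.
First term a = -7.
Formula: S_i = -7 * 4^i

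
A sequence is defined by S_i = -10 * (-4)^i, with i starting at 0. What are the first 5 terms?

This is a geometric sequence.
i=0: S_0 = -10 * (-4)^0 = -10
i=1: S_1 = -10 * (-4)^1 = 40
i=2: S_2 = -10 * (-4)^2 = -160
i=3: S_3 = -10 * (-4)^3 = 640
i=4: S_4 = -10 * (-4)^4 = -2560
The first 5 terms are: [-10, 40, -160, 640, -2560]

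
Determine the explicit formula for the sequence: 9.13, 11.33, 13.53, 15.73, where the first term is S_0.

Check differences: 11.33 - 9.13 = 2.2
13.53 - 11.33 = 2.2
Common difference d = 2.2.
First term a = 9.13.
Formula: S_i = 9.13 + 2.20*i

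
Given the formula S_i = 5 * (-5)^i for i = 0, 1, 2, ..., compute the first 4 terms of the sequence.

This is a geometric sequence.
i=0: S_0 = 5 * (-5)^0 = 5
i=1: S_1 = 5 * (-5)^1 = -25
i=2: S_2 = 5 * (-5)^2 = 125
i=3: S_3 = 5 * (-5)^3 = -625
The first 4 terms are: [5, -25, 125, -625]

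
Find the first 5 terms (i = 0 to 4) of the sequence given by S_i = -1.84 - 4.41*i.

This is an arithmetic sequence.
i=0: S_0 = -1.84 + -4.41*0 = -1.84
i=1: S_1 = -1.84 + -4.41*1 = -6.25
i=2: S_2 = -1.84 + -4.41*2 = -10.66
i=3: S_3 = -1.84 + -4.41*3 = -15.07
i=4: S_4 = -1.84 + -4.41*4 = -19.48
The first 5 terms are: [-1.84, -6.25, -10.66, -15.07, -19.48]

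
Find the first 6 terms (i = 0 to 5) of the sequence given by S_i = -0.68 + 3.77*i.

This is an arithmetic sequence.
i=0: S_0 = -0.68 + 3.77*0 = -0.68
i=1: S_1 = -0.68 + 3.77*1 = 3.09
i=2: S_2 = -0.68 + 3.77*2 = 6.86
i=3: S_3 = -0.68 + 3.77*3 = 10.63
i=4: S_4 = -0.68 + 3.77*4 = 14.4
i=5: S_5 = -0.68 + 3.77*5 = 18.17
The first 6 terms are: [-0.68, 3.09, 6.86, 10.63, 14.4, 18.17]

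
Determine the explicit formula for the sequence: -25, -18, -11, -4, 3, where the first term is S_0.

Check differences: -18 - -25 = 7
-11 - -18 = 7
Common difference d = 7.
First term a = -25.
Formula: S_i = -25 + 7*i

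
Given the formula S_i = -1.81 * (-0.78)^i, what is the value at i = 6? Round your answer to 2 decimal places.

S_6 = -1.81 * (-0.78)^6 ≈ -1.81 * 0.2252 ≈ -0.41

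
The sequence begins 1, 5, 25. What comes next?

Ratios: 5 / 1 = 5.0
This is a geometric sequence with common ratio r = 5.
Next term = 25 * 5 = 125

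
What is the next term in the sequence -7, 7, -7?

Ratios: 7 / -7 = -1.0
This is a geometric sequence with common ratio r = -1.
Next term = -7 * -1 = 7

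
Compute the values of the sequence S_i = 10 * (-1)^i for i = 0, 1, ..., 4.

This is a geometric sequence.
i=0: S_0 = 10 * (-1)^0 = 10
i=1: S_1 = 10 * (-1)^1 = -10
i=2: S_2 = 10 * (-1)^2 = 10
i=3: S_3 = 10 * (-1)^3 = -10
i=4: S_4 = 10 * (-1)^4 = 10
The first 5 terms are: [10, -10, 10, -10, 10]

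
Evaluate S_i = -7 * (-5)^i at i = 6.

S_6 = -7 * (-5)^6 = -7 * 15625 = -109375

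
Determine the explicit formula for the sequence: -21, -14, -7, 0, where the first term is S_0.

Check differences: -14 - -21 = 7
-7 - -14 = 7
Common difference d = 7.
First term a = -21.
Formula: S_i = -21 + 7*i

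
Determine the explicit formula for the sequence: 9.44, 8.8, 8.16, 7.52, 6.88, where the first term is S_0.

Check differences: 8.8 - 9.44 = -0.64
8.16 - 8.8 = -0.64
Common difference d = -0.64.
First term a = 9.44.
Formula: S_i = 9.44 - 0.64*i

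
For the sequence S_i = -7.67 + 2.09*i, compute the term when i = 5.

S_5 = -7.67 + 2.09*5 = -7.67 + 10.45 = 2.78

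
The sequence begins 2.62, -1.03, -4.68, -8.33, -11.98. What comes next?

Differences: -1.03 - 2.62 = -3.65
This is an arithmetic sequence with common difference d = -3.65.
Next term = -11.98 + -3.65 = -15.63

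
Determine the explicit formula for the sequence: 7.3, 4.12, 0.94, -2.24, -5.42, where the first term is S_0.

Check differences: 4.12 - 7.3 = -3.18
0.94 - 4.12 = -3.18
Common difference d = -3.18.
First term a = 7.3.
Formula: S_i = 7.30 - 3.18*i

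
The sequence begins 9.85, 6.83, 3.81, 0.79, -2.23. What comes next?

Differences: 6.83 - 9.85 = -3.02
This is an arithmetic sequence with common difference d = -3.02.
Next term = -2.23 + -3.02 = -5.25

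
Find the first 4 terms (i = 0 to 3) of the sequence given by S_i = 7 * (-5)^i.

This is a geometric sequence.
i=0: S_0 = 7 * (-5)^0 = 7
i=1: S_1 = 7 * (-5)^1 = -35
i=2: S_2 = 7 * (-5)^2 = 175
i=3: S_3 = 7 * (-5)^3 = -875
The first 4 terms are: [7, -35, 175, -875]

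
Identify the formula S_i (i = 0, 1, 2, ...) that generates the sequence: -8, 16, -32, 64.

Check ratios: 16 / -8 = -2.0
Common ratio r = -2.
First term a = -8.
Formula: S_i = -8 * (-2)^i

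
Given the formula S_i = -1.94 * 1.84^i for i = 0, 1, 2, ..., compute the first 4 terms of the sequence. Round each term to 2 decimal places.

This is a geometric sequence.
i=0: S_0 = -1.94 * 1.84^0 = -1.94
i=1: S_1 = -1.94 * 1.84^1 ≈ -3.57
i=2: S_2 = -1.94 * 1.84^2 ≈ -6.57
i=3: S_3 = -1.94 * 1.84^3 ≈ -12.09
The first 4 terms are: [-1.94, -3.57, -6.57, -12.09]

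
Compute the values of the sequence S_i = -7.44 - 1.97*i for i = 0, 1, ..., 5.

This is an arithmetic sequence.
i=0: S_0 = -7.44 + -1.97*0 = -7.44
i=1: S_1 = -7.44 + -1.97*1 = -9.41
i=2: S_2 = -7.44 + -1.97*2 = -11.38
i=3: S_3 = -7.44 + -1.97*3 = -13.35
i=4: S_4 = -7.44 + -1.97*4 = -15.32
i=5: S_5 = -7.44 + -1.97*5 = -17.29
The first 6 terms are: [-7.44, -9.41, -11.38, -13.35, -15.32, -17.29]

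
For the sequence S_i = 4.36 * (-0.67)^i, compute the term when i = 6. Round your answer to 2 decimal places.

S_6 = 4.36 * (-0.67)^6 ≈ 4.36 * 0.0905 ≈ 0.39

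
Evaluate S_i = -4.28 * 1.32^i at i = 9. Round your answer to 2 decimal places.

S_9 = -4.28 * 1.32^9 ≈ -4.28 * 12.1665 ≈ -52.07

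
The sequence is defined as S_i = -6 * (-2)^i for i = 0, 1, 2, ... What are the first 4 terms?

This is a geometric sequence.
i=0: S_0 = -6 * (-2)^0 = -6
i=1: S_1 = -6 * (-2)^1 = 12
i=2: S_2 = -6 * (-2)^2 = -24
i=3: S_3 = -6 * (-2)^3 = 48
The first 4 terms are: [-6, 12, -24, 48]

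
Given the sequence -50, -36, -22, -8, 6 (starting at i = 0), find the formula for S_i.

Check differences: -36 - -50 = 14
-22 - -36 = 14
Common difference d = 14.
First term a = -50.
Formula: S_i = -50 + 14*i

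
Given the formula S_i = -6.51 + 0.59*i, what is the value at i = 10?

S_10 = -6.51 + 0.59*10 = -6.51 + 5.9 = -0.61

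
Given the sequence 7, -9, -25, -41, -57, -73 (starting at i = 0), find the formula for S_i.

Check differences: -9 - 7 = -16
-25 - -9 = -16
Common difference d = -16.
First term a = 7.
Formula: S_i = 7 - 16*i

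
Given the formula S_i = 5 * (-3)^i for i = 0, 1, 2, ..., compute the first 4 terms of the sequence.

This is a geometric sequence.
i=0: S_0 = 5 * (-3)^0 = 5
i=1: S_1 = 5 * (-3)^1 = -15
i=2: S_2 = 5 * (-3)^2 = 45
i=3: S_3 = 5 * (-3)^3 = -135
The first 4 terms are: [5, -15, 45, -135]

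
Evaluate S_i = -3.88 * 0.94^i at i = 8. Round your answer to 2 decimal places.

S_8 = -3.88 * 0.94^8 ≈ -3.88 * 0.6096 ≈ -2.37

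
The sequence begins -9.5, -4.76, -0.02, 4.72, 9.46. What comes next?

Differences: -4.76 - -9.5 = 4.74
This is an arithmetic sequence with common difference d = 4.74.
Next term = 9.46 + 4.74 = 14.2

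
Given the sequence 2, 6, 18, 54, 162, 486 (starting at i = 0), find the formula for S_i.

Check ratios: 6 / 2 = 3.0
Common ratio r = 3.
First term a = 2.
Formula: S_i = 2 * 3^i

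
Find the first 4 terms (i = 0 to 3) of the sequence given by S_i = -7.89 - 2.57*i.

This is an arithmetic sequence.
i=0: S_0 = -7.89 + -2.57*0 = -7.89
i=1: S_1 = -7.89 + -2.57*1 = -10.46
i=2: S_2 = -7.89 + -2.57*2 = -13.03
i=3: S_3 = -7.89 + -2.57*3 = -15.6
The first 4 terms are: [-7.89, -10.46, -13.03, -15.6]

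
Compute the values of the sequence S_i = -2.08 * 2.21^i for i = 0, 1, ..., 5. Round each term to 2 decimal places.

This is a geometric sequence.
i=0: S_0 = -2.08 * 2.21^0 = -2.08
i=1: S_1 = -2.08 * 2.21^1 ≈ -4.6
i=2: S_2 = -2.08 * 2.21^2 ≈ -10.16
i=3: S_3 = -2.08 * 2.21^3 ≈ -22.45
i=4: S_4 = -2.08 * 2.21^4 ≈ -49.62
i=5: S_5 = -2.08 * 2.21^5 ≈ -109.65
The first 6 terms are: [-2.08, -4.6, -10.16, -22.45, -49.62, -109.65]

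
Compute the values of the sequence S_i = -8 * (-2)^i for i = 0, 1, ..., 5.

This is a geometric sequence.
i=0: S_0 = -8 * (-2)^0 = -8
i=1: S_1 = -8 * (-2)^1 = 16
i=2: S_2 = -8 * (-2)^2 = -32
i=3: S_3 = -8 * (-2)^3 = 64
i=4: S_4 = -8 * (-2)^4 = -128
i=5: S_5 = -8 * (-2)^5 = 256
The first 6 terms are: [-8, 16, -32, 64, -128, 256]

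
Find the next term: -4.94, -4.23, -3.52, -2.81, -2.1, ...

Differences: -4.23 - -4.94 = 0.71
This is an arithmetic sequence with common difference d = 0.71.
Next term = -2.1 + 0.71 = -1.39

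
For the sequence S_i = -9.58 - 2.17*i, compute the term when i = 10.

S_10 = -9.58 + -2.17*10 = -9.58 + -21.7 = -31.28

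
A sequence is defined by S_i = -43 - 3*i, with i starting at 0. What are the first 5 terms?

This is an arithmetic sequence.
i=0: S_0 = -43 + -3*0 = -43
i=1: S_1 = -43 + -3*1 = -46
i=2: S_2 = -43 + -3*2 = -49
i=3: S_3 = -43 + -3*3 = -52
i=4: S_4 = -43 + -3*4 = -55
The first 5 terms are: [-43, -46, -49, -52, -55]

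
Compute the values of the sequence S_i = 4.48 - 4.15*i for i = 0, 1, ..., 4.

This is an arithmetic sequence.
i=0: S_0 = 4.48 + -4.15*0 = 4.48
i=1: S_1 = 4.48 + -4.15*1 = 0.33
i=2: S_2 = 4.48 + -4.15*2 = -3.82
i=3: S_3 = 4.48 + -4.15*3 = -7.97
i=4: S_4 = 4.48 + -4.15*4 = -12.12
The first 5 terms are: [4.48, 0.33, -3.82, -7.97, -12.12]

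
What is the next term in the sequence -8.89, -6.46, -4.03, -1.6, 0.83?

Differences: -6.46 - -8.89 = 2.43
This is an arithmetic sequence with common difference d = 2.43.
Next term = 0.83 + 2.43 = 3.26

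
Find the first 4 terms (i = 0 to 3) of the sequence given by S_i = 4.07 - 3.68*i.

This is an arithmetic sequence.
i=0: S_0 = 4.07 + -3.68*0 = 4.07
i=1: S_1 = 4.07 + -3.68*1 = 0.39
i=2: S_2 = 4.07 + -3.68*2 = -3.29
i=3: S_3 = 4.07 + -3.68*3 = -6.97
The first 4 terms are: [4.07, 0.39, -3.29, -6.97]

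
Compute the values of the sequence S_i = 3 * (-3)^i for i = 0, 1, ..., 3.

This is a geometric sequence.
i=0: S_0 = 3 * (-3)^0 = 3
i=1: S_1 = 3 * (-3)^1 = -9
i=2: S_2 = 3 * (-3)^2 = 27
i=3: S_3 = 3 * (-3)^3 = -81
The first 4 terms are: [3, -9, 27, -81]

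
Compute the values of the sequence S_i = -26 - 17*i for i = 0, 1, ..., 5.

This is an arithmetic sequence.
i=0: S_0 = -26 + -17*0 = -26
i=1: S_1 = -26 + -17*1 = -43
i=2: S_2 = -26 + -17*2 = -60
i=3: S_3 = -26 + -17*3 = -77
i=4: S_4 = -26 + -17*4 = -94
i=5: S_5 = -26 + -17*5 = -111
The first 6 terms are: [-26, -43, -60, -77, -94, -111]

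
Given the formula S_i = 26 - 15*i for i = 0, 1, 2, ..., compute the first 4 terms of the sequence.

This is an arithmetic sequence.
i=0: S_0 = 26 + -15*0 = 26
i=1: S_1 = 26 + -15*1 = 11
i=2: S_2 = 26 + -15*2 = -4
i=3: S_3 = 26 + -15*3 = -19
The first 4 terms are: [26, 11, -4, -19]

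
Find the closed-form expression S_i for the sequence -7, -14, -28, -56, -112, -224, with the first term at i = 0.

Check ratios: -14 / -7 = 2.0
Common ratio r = 2.
First term a = -7.
Formula: S_i = -7 * 2^i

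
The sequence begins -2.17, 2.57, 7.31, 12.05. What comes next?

Differences: 2.57 - -2.17 = 4.74
This is an arithmetic sequence with common difference d = 4.74.
Next term = 12.05 + 4.74 = 16.79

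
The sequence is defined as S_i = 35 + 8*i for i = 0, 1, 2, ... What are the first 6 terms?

This is an arithmetic sequence.
i=0: S_0 = 35 + 8*0 = 35
i=1: S_1 = 35 + 8*1 = 43
i=2: S_2 = 35 + 8*2 = 51
i=3: S_3 = 35 + 8*3 = 59
i=4: S_4 = 35 + 8*4 = 67
i=5: S_5 = 35 + 8*5 = 75
The first 6 terms are: [35, 43, 51, 59, 67, 75]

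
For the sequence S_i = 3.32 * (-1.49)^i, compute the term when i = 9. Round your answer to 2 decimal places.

S_9 = 3.32 * (-1.49)^9 ≈ 3.32 * -36.1973 ≈ -120.18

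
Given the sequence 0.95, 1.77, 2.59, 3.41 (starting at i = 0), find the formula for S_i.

Check differences: 1.77 - 0.95 = 0.82
2.59 - 1.77 = 0.82
Common difference d = 0.82.
First term a = 0.95.
Formula: S_i = 0.95 + 0.82*i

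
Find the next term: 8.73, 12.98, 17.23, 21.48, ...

Differences: 12.98 - 8.73 = 4.25
This is an arithmetic sequence with common difference d = 4.25.
Next term = 21.48 + 4.25 = 25.73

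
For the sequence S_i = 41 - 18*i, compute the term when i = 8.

S_8 = 41 + -18*8 = 41 + -144 = -103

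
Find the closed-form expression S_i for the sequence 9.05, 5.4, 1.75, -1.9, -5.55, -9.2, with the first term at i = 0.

Check differences: 5.4 - 9.05 = -3.65
1.75 - 5.4 = -3.65
Common difference d = -3.65.
First term a = 9.05.
Formula: S_i = 9.05 - 3.65*i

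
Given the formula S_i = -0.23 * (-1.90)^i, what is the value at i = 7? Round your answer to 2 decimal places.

S_7 = -0.23 * (-1.9)^7 ≈ -0.23 * -89.3872 ≈ 20.56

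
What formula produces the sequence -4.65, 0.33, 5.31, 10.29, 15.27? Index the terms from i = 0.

Check differences: 0.33 - -4.65 = 4.98
5.31 - 0.33 = 4.98
Common difference d = 4.98.
First term a = -4.65.
Formula: S_i = -4.65 + 4.98*i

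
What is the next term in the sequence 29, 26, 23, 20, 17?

Differences: 26 - 29 = -3
This is an arithmetic sequence with common difference d = -3.
Next term = 17 + -3 = 14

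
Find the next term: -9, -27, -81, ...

Ratios: -27 / -9 = 3.0
This is a geometric sequence with common ratio r = 3.
Next term = -81 * 3 = -243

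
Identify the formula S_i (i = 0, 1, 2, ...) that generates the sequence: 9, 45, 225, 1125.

Check ratios: 45 / 9 = 5.0
Common ratio r = 5.
First term a = 9.
Formula: S_i = 9 * 5^i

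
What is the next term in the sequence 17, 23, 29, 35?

Differences: 23 - 17 = 6
This is an arithmetic sequence with common difference d = 6.
Next term = 35 + 6 = 41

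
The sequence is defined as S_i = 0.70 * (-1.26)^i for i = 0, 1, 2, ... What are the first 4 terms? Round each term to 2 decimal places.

This is a geometric sequence.
i=0: S_0 = 0.7 * (-1.26)^0 = 0.7
i=1: S_1 = 0.7 * (-1.26)^1 ≈ -0.88
i=2: S_2 = 0.7 * (-1.26)^2 ≈ 1.11
i=3: S_3 = 0.7 * (-1.26)^3 ≈ -1.4
The first 4 terms are: [0.7, -0.88, 1.11, -1.4]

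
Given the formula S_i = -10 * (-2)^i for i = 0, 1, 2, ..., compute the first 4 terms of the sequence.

This is a geometric sequence.
i=0: S_0 = -10 * (-2)^0 = -10
i=1: S_1 = -10 * (-2)^1 = 20
i=2: S_2 = -10 * (-2)^2 = -40
i=3: S_3 = -10 * (-2)^3 = 80
The first 4 terms are: [-10, 20, -40, 80]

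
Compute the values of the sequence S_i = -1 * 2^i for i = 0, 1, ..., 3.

This is a geometric sequence.
i=0: S_0 = -1 * 2^0 = -1
i=1: S_1 = -1 * 2^1 = -2
i=2: S_2 = -1 * 2^2 = -4
i=3: S_3 = -1 * 2^3 = -8
The first 4 terms are: [-1, -2, -4, -8]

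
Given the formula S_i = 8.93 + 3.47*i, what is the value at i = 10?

S_10 = 8.93 + 3.47*10 = 8.93 + 34.7 = 43.63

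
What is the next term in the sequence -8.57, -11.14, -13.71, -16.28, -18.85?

Differences: -11.14 - -8.57 = -2.57
This is an arithmetic sequence with common difference d = -2.57.
Next term = -18.85 + -2.57 = -21.42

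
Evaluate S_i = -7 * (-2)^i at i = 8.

S_8 = -7 * (-2)^8 = -7 * 256 = -1792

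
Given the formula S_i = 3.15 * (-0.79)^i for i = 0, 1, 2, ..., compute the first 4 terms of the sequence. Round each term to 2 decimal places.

This is a geometric sequence.
i=0: S_0 = 3.15 * (-0.79)^0 = 3.15
i=1: S_1 = 3.15 * (-0.79)^1 ≈ -2.49
i=2: S_2 = 3.15 * (-0.79)^2 ≈ 1.97
i=3: S_3 = 3.15 * (-0.79)^3 ≈ -1.55
The first 4 terms are: [3.15, -2.49, 1.97, -1.55]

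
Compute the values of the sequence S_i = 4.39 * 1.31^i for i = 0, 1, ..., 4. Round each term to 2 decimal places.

This is a geometric sequence.
i=0: S_0 = 4.39 * 1.31^0 = 4.39
i=1: S_1 = 4.39 * 1.31^1 ≈ 5.75
i=2: S_2 = 4.39 * 1.31^2 ≈ 7.53
i=3: S_3 = 4.39 * 1.31^3 ≈ 9.87
i=4: S_4 = 4.39 * 1.31^4 ≈ 12.93
The first 5 terms are: [4.39, 5.75, 7.53, 9.87, 12.93]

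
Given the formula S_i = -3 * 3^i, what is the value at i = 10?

S_10 = -3 * 3^10 = -3 * 59049 = -177147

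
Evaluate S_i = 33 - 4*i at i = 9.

S_9 = 33 + -4*9 = 33 + -36 = -3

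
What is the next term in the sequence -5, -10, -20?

Ratios: -10 / -5 = 2.0
This is a geometric sequence with common ratio r = 2.
Next term = -20 * 2 = -40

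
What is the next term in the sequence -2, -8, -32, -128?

Ratios: -8 / -2 = 4.0
This is a geometric sequence with common ratio r = 4.
Next term = -128 * 4 = -512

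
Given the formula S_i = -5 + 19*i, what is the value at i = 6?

S_6 = -5 + 19*6 = -5 + 114 = 109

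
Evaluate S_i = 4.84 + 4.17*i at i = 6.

S_6 = 4.84 + 4.17*6 = 4.84 + 25.02 = 29.86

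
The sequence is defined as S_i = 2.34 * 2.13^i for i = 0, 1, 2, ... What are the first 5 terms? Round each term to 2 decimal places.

This is a geometric sequence.
i=0: S_0 = 2.34 * 2.13^0 = 2.34
i=1: S_1 = 2.34 * 2.13^1 ≈ 4.98
i=2: S_2 = 2.34 * 2.13^2 ≈ 10.62
i=3: S_3 = 2.34 * 2.13^3 ≈ 22.61
i=4: S_4 = 2.34 * 2.13^4 ≈ 48.17
The first 5 terms are: [2.34, 4.98, 10.62, 22.61, 48.17]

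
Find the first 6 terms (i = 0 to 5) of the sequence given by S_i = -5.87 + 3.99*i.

This is an arithmetic sequence.
i=0: S_0 = -5.87 + 3.99*0 = -5.87
i=1: S_1 = -5.87 + 3.99*1 = -1.88
i=2: S_2 = -5.87 + 3.99*2 = 2.11
i=3: S_3 = -5.87 + 3.99*3 = 6.1
i=4: S_4 = -5.87 + 3.99*4 = 10.09
i=5: S_5 = -5.87 + 3.99*5 = 14.08
The first 6 terms are: [-5.87, -1.88, 2.11, 6.1, 10.09, 14.08]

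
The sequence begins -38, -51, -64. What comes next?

Differences: -51 - -38 = -13
This is an arithmetic sequence with common difference d = -13.
Next term = -64 + -13 = -77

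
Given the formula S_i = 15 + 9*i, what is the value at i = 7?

S_7 = 15 + 9*7 = 15 + 63 = 78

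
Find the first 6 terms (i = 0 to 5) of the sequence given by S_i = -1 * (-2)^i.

This is a geometric sequence.
i=0: S_0 = -1 * (-2)^0 = -1
i=1: S_1 = -1 * (-2)^1 = 2
i=2: S_2 = -1 * (-2)^2 = -4
i=3: S_3 = -1 * (-2)^3 = 8
i=4: S_4 = -1 * (-2)^4 = -16
i=5: S_5 = -1 * (-2)^5 = 32
The first 6 terms are: [-1, 2, -4, 8, -16, 32]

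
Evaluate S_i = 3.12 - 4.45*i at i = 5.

S_5 = 3.12 + -4.45*5 = 3.12 + -22.25 = -19.13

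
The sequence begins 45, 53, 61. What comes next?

Differences: 53 - 45 = 8
This is an arithmetic sequence with common difference d = 8.
Next term = 61 + 8 = 69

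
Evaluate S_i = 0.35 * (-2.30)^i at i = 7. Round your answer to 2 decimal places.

S_7 = 0.35 * (-2.3)^7 ≈ 0.35 * -340.4825 ≈ -119.17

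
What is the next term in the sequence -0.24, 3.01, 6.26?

Differences: 3.01 - -0.24 = 3.25
This is an arithmetic sequence with common difference d = 3.25.
Next term = 6.26 + 3.25 = 9.51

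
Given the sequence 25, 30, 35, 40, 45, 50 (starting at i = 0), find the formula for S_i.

Check differences: 30 - 25 = 5
35 - 30 = 5
Common difference d = 5.
First term a = 25.
Formula: S_i = 25 + 5*i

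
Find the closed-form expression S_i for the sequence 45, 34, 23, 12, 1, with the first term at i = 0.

Check differences: 34 - 45 = -11
23 - 34 = -11
Common difference d = -11.
First term a = 45.
Formula: S_i = 45 - 11*i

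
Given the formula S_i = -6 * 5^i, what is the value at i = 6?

S_6 = -6 * 5^6 = -6 * 15625 = -93750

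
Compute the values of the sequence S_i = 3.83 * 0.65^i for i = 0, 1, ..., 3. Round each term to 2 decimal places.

This is a geometric sequence.
i=0: S_0 = 3.83 * 0.65^0 = 3.83
i=1: S_1 = 3.83 * 0.65^1 ≈ 2.49
i=2: S_2 = 3.83 * 0.65^2 ≈ 1.62
i=3: S_3 = 3.83 * 0.65^3 ≈ 1.05
The first 4 terms are: [3.83, 2.49, 1.62, 1.05]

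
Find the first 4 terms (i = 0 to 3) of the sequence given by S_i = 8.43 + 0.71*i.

This is an arithmetic sequence.
i=0: S_0 = 8.43 + 0.71*0 = 8.43
i=1: S_1 = 8.43 + 0.71*1 = 9.14
i=2: S_2 = 8.43 + 0.71*2 = 9.85
i=3: S_3 = 8.43 + 0.71*3 = 10.56
The first 4 terms are: [8.43, 9.14, 9.85, 10.56]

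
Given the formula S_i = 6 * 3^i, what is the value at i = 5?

S_5 = 6 * 3^5 = 6 * 243 = 1458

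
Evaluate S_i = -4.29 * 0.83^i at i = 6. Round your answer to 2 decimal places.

S_6 = -4.29 * 0.83^6 ≈ -4.29 * 0.3269 ≈ -1.4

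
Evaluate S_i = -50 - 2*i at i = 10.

S_10 = -50 + -2*10 = -50 + -20 = -70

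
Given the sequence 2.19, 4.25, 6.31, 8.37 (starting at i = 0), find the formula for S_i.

Check differences: 4.25 - 2.19 = 2.06
6.31 - 4.25 = 2.06
Common difference d = 2.06.
First term a = 2.19.
Formula: S_i = 2.19 + 2.06*i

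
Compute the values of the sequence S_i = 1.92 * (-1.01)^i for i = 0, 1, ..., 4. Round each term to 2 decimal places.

This is a geometric sequence.
i=0: S_0 = 1.92 * (-1.01)^0 = 1.92
i=1: S_1 = 1.92 * (-1.01)^1 ≈ -1.94
i=2: S_2 = 1.92 * (-1.01)^2 ≈ 1.96
i=3: S_3 = 1.92 * (-1.01)^3 ≈ -1.98
i=4: S_4 = 1.92 * (-1.01)^4 ≈ 2.0
The first 5 terms are: [1.92, -1.94, 1.96, -1.98, 2.0]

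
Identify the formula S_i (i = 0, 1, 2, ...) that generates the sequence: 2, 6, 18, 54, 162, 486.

Check ratios: 6 / 2 = 3.0
Common ratio r = 3.
First term a = 2.
Formula: S_i = 2 * 3^i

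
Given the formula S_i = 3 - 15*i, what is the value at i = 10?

S_10 = 3 + -15*10 = 3 + -150 = -147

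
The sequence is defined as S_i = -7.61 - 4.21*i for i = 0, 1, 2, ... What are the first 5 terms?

This is an arithmetic sequence.
i=0: S_0 = -7.61 + -4.21*0 = -7.61
i=1: S_1 = -7.61 + -4.21*1 = -11.82
i=2: S_2 = -7.61 + -4.21*2 = -16.03
i=3: S_3 = -7.61 + -4.21*3 = -20.24
i=4: S_4 = -7.61 + -4.21*4 = -24.45
The first 5 terms are: [-7.61, -11.82, -16.03, -20.24, -24.45]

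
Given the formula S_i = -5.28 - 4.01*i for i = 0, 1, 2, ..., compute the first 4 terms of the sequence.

This is an arithmetic sequence.
i=0: S_0 = -5.28 + -4.01*0 = -5.28
i=1: S_1 = -5.28 + -4.01*1 = -9.29
i=2: S_2 = -5.28 + -4.01*2 = -13.3
i=3: S_3 = -5.28 + -4.01*3 = -17.31
The first 4 terms are: [-5.28, -9.29, -13.3, -17.31]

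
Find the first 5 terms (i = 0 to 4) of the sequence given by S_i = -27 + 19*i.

This is an arithmetic sequence.
i=0: S_0 = -27 + 19*0 = -27
i=1: S_1 = -27 + 19*1 = -8
i=2: S_2 = -27 + 19*2 = 11
i=3: S_3 = -27 + 19*3 = 30
i=4: S_4 = -27 + 19*4 = 49
The first 5 terms are: [-27, -8, 11, 30, 49]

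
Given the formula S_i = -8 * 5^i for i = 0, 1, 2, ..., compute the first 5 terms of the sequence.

This is a geometric sequence.
i=0: S_0 = -8 * 5^0 = -8
i=1: S_1 = -8 * 5^1 = -40
i=2: S_2 = -8 * 5^2 = -200
i=3: S_3 = -8 * 5^3 = -1000
i=4: S_4 = -8 * 5^4 = -5000
The first 5 terms are: [-8, -40, -200, -1000, -5000]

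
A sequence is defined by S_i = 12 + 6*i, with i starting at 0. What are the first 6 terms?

This is an arithmetic sequence.
i=0: S_0 = 12 + 6*0 = 12
i=1: S_1 = 12 + 6*1 = 18
i=2: S_2 = 12 + 6*2 = 24
i=3: S_3 = 12 + 6*3 = 30
i=4: S_4 = 12 + 6*4 = 36
i=5: S_5 = 12 + 6*5 = 42
The first 6 terms are: [12, 18, 24, 30, 36, 42]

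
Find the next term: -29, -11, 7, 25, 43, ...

Differences: -11 - -29 = 18
This is an arithmetic sequence with common difference d = 18.
Next term = 43 + 18 = 61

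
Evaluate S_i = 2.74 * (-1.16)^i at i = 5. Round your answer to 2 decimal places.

S_5 = 2.74 * (-1.16)^5 ≈ 2.74 * -2.1003 ≈ -5.75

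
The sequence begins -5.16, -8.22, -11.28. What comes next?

Differences: -8.22 - -5.16 = -3.06
This is an arithmetic sequence with common difference d = -3.06.
Next term = -11.28 + -3.06 = -14.34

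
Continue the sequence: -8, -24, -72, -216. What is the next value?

Ratios: -24 / -8 = 3.0
This is a geometric sequence with common ratio r = 3.
Next term = -216 * 3 = -648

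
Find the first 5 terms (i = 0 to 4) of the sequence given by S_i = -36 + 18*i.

This is an arithmetic sequence.
i=0: S_0 = -36 + 18*0 = -36
i=1: S_1 = -36 + 18*1 = -18
i=2: S_2 = -36 + 18*2 = 0
i=3: S_3 = -36 + 18*3 = 18
i=4: S_4 = -36 + 18*4 = 36
The first 5 terms are: [-36, -18, 0, 18, 36]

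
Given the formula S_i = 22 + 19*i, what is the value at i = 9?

S_9 = 22 + 19*9 = 22 + 171 = 193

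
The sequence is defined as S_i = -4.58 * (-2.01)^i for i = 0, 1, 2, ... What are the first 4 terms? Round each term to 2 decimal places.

This is a geometric sequence.
i=0: S_0 = -4.58 * (-2.01)^0 = -4.58
i=1: S_1 = -4.58 * (-2.01)^1 ≈ 9.21
i=2: S_2 = -4.58 * (-2.01)^2 ≈ -18.5
i=3: S_3 = -4.58 * (-2.01)^3 ≈ 37.19
The first 4 terms are: [-4.58, 9.21, -18.5, 37.19]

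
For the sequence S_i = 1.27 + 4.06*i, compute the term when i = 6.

S_6 = 1.27 + 4.06*6 = 1.27 + 24.36 = 25.63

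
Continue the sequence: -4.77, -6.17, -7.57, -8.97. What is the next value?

Differences: -6.17 - -4.77 = -1.4
This is an arithmetic sequence with common difference d = -1.4.
Next term = -8.97 + -1.4 = -10.37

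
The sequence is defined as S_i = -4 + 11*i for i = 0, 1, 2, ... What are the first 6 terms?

This is an arithmetic sequence.
i=0: S_0 = -4 + 11*0 = -4
i=1: S_1 = -4 + 11*1 = 7
i=2: S_2 = -4 + 11*2 = 18
i=3: S_3 = -4 + 11*3 = 29
i=4: S_4 = -4 + 11*4 = 40
i=5: S_5 = -4 + 11*5 = 51
The first 6 terms are: [-4, 7, 18, 29, 40, 51]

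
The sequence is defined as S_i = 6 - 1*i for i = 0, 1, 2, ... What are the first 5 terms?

This is an arithmetic sequence.
i=0: S_0 = 6 + -1*0 = 6
i=1: S_1 = 6 + -1*1 = 5
i=2: S_2 = 6 + -1*2 = 4
i=3: S_3 = 6 + -1*3 = 3
i=4: S_4 = 6 + -1*4 = 2
The first 5 terms are: [6, 5, 4, 3, 2]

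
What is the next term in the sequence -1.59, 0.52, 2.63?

Differences: 0.52 - -1.59 = 2.11
This is an arithmetic sequence with common difference d = 2.11.
Next term = 2.63 + 2.11 = 4.74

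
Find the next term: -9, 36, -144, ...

Ratios: 36 / -9 = -4.0
This is a geometric sequence with common ratio r = -4.
Next term = -144 * -4 = 576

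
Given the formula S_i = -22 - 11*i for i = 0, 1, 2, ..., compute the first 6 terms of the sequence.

This is an arithmetic sequence.
i=0: S_0 = -22 + -11*0 = -22
i=1: S_1 = -22 + -11*1 = -33
i=2: S_2 = -22 + -11*2 = -44
i=3: S_3 = -22 + -11*3 = -55
i=4: S_4 = -22 + -11*4 = -66
i=5: S_5 = -22 + -11*5 = -77
The first 6 terms are: [-22, -33, -44, -55, -66, -77]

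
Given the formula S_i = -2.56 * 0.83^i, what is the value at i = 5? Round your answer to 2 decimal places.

S_5 = -2.56 * 0.83^5 ≈ -2.56 * 0.3939 ≈ -1.01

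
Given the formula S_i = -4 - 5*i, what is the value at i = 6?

S_6 = -4 + -5*6 = -4 + -30 = -34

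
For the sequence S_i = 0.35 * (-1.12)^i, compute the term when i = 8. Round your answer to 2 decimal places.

S_8 = 0.35 * (-1.12)^8 ≈ 0.35 * 2.476 ≈ 0.87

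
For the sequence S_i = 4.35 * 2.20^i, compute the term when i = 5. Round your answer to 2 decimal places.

S_5 = 4.35 * 2.2^5 ≈ 4.35 * 51.5363 ≈ 224.18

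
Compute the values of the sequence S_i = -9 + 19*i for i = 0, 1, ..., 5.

This is an arithmetic sequence.
i=0: S_0 = -9 + 19*0 = -9
i=1: S_1 = -9 + 19*1 = 10
i=2: S_2 = -9 + 19*2 = 29
i=3: S_3 = -9 + 19*3 = 48
i=4: S_4 = -9 + 19*4 = 67
i=5: S_5 = -9 + 19*5 = 86
The first 6 terms are: [-9, 10, 29, 48, 67, 86]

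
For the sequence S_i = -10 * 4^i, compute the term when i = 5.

S_5 = -10 * 4^5 = -10 * 1024 = -10240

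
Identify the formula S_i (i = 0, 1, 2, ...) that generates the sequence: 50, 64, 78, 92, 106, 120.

Check differences: 64 - 50 = 14
78 - 64 = 14
Common difference d = 14.
First term a = 50.
Formula: S_i = 50 + 14*i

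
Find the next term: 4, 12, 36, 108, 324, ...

Ratios: 12 / 4 = 3.0
This is a geometric sequence with common ratio r = 3.
Next term = 324 * 3 = 972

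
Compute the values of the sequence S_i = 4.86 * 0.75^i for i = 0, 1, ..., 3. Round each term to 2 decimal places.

This is a geometric sequence.
i=0: S_0 = 4.86 * 0.75^0 = 4.86
i=1: S_1 = 4.86 * 0.75^1 ≈ 3.65
i=2: S_2 = 4.86 * 0.75^2 ≈ 2.73
i=3: S_3 = 4.86 * 0.75^3 ≈ 2.05
The first 4 terms are: [4.86, 3.65, 2.73, 2.05]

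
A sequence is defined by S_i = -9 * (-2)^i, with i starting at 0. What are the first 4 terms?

This is a geometric sequence.
i=0: S_0 = -9 * (-2)^0 = -9
i=1: S_1 = -9 * (-2)^1 = 18
i=2: S_2 = -9 * (-2)^2 = -36
i=3: S_3 = -9 * (-2)^3 = 72
The first 4 terms are: [-9, 18, -36, 72]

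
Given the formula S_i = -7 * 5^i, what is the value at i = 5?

S_5 = -7 * 5^5 = -7 * 3125 = -21875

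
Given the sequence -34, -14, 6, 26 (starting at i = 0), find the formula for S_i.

Check differences: -14 - -34 = 20
6 - -14 = 20
Common difference d = 20.
First term a = -34.
Formula: S_i = -34 + 20*i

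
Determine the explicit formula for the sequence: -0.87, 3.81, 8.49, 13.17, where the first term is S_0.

Check differences: 3.81 - -0.87 = 4.68
8.49 - 3.81 = 4.68
Common difference d = 4.68.
First term a = -0.87.
Formula: S_i = -0.87 + 4.68*i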